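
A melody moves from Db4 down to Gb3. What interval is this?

perfect fifth

Descending from Db4 to Gb3 is the same interval as ascending Gb3 to Db4.
G to D spans five letter names (G-A-B-C-D): a fifth.
Gb3 to Db4 is 7 semitones, matching the perfect fifth exactly, so the quality is perfect.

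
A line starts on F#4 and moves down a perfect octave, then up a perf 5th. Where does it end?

C#4

Down a perfect octave from F#4: F#3 (12 semitones down).
F#3 up a perfect fifth → C#4 (7 semitones).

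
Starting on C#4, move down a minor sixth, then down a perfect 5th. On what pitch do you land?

A minor sixth down from C#4 is E#3.
E#3 down a perfect fifth → A#2 (7 semitones).

A#2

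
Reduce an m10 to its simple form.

m3

Take out an octave (7 from the number): 10 − 7 = 3.
That makes a minor tenth a compound minor third — an octave plus a minor third.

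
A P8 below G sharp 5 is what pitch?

G sharp 4

The letter stays G (same as the start), shifted an octave down.
Moving 12 semitones down from G#5 (the size of a perfect octave) reaches G#4.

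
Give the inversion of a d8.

The rule of nine gives the new number: 9 − 8 = 1, so an octave becomes a unison.
The quality also flips — diminished becomes augmented — giving an augmented unison.

augmented unison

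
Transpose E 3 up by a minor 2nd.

F 3

Counting two letter names up from E lands on F.
A minor second is 1 semitone; 1 semitone up from E3 gives F3.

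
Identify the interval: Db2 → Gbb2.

D to G spans four letter names (D-E-F-G), so the interval is some kind of fourth.
Db2 to Gbb2 spans 4 semitones — one semitone narrower than the perfect fourth (5) — giving a diminished fourth.

d4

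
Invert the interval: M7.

m2

Interval numbers invert to sum to nine: 7 + 2 = 9, so a seventh inverts to a second.
Quality inverts too: major becomes minor. That makes the inversion a minor second.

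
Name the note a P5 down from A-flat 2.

Five letter names down from A: D.
Moving 7 semitones down from Ab2 (the size of a perfect fifth) reaches Db2.

D-flat 2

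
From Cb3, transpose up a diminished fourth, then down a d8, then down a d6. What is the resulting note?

A1

Cb3 up a diminished fourth → Fbb3 (4 semitones).
A diminished octave down from Fbb3 is Fb2.
A diminished sixth down from Fb2 is A1.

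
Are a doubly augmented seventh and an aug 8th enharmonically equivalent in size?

Yes

A doubly augmented seventh = 13 semitones = an augmented octave; enharmonically equal.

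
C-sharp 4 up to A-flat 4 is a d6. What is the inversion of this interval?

augmented 3rd

Inverted interval numbers add to nine, so a sixth pairs with a third (6 + 3 = 9).
Quality inverts too: diminished becomes augmented. That makes the inversion an augmented third.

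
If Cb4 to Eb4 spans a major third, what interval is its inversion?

Inverted interval numbers add to nine, so a third pairs with a sixth (3 + 6 = 9).
And major becomes minor under inversion, so we get a minor sixth.

minor 6th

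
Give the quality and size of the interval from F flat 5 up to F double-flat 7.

d15

F to F is the same letter name, plus 2 octaves, so the interval is some kind of fifteenth.
Fb5 to Fbb7 spans 23 semitones — one semitone narrower than the perfect fifteenth (24) — giving a diminished fifteenth.
(Equivalently, a compound diminished octave: a diminished octave plus an octave.)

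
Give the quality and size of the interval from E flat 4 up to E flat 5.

E to E is the same letter name, plus an octave: an octave.
The perfect octave spans 12 semitones, and Eb4 to Eb5 is exactly 12 semitones — so this is a perfect octave.

perfect octave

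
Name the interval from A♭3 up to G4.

A to G spans seven letter names (A-B-C-D-E-F-G) — that makes it a seventh of some quality.
The major seventh spans 11 semitones, and Ab3 to G4 is exactly 11 semitones — so this is a major seventh.

major 7th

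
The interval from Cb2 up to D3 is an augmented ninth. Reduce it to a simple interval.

Take out an octave (7 from the number): 9 − 7 = 2.
Quality carries through unchanged, so the simple form is an augmented second.

augmented 2nd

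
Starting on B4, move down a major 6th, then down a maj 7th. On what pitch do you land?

Eb3

B4 down a major sixth → D4 (9 semitones).
D4 down a major seventh → Eb3 (11 semitones).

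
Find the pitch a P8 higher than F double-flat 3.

F double-flat 4

For an octave the letter name doesn't change: still F, an octave up.
A perfect octave is 12 semitones; 12 semitones up from Fbb3 gives Fbb4.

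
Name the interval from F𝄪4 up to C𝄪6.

F to C spans five letter names (F-G-A-B-C), plus an octave, so the interval is some kind of twelfth.
Counting semitones, F##4→C##6 is 19, which is the perfect twelfth.
(Equivalently, a compound perfect fifth: a perfect fifth plus an octave.)

perfect twelfth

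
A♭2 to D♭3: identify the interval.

perfect fourth

A to D spans four letter names (A-B-C-D), so the interval is some kind of fourth.
Counting semitones, Ab2→Db3 is 5, which is the perfect fourth.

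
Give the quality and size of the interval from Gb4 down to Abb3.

major seventh

Descending from Gb4 to Abb3 is the same interval as ascending Abb3 to Gb4.
A to G spans seven letter names (A-B-C-D-E-F-G) — that makes it a seventh of some quality.
The major seventh spans 11 semitones, and Abb3 to Gb4 is exactly 11 semitones — so this is a major seventh.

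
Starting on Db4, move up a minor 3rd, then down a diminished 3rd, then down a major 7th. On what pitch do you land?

A minor third up from Db4 is Fb4.
Down a diminished third from Fb4: D4 (2 semitones down).
Down a major seventh from D4: Eb3 (11 semitones down).

Eb3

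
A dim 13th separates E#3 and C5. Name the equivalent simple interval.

diminished 6th

Subtracting seven from the interval number removes an octave: 13 − 7 = 6.
So a diminished thirteenth is an octave plus a diminished sixth. The quality is unchanged.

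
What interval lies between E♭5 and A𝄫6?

E to A spans four letter names (E-F-G-A), plus an octave, so the interval is some kind of eleventh.
A perfect eleventh would be 17 semitones; Eb5 to Abb6 is 16, one semitone narrower, so the interval is diminished.
(Equivalently, a compound diminished fourth: a diminished fourth plus an octave.)

d11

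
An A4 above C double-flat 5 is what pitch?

F flat 5

The fourth takes the letter from C up to F.
An augmented fourth spans 6 semitones, so from Cbb5 the target pitch is Fb5.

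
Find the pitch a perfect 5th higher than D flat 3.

Five letter names up from D: A.
Moving 7 semitones up from Db3 (the size of a perfect fifth) reaches Ab3.

A flat 3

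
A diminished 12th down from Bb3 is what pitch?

Five letters down from B (plus an octave) reaches E.
Moving 18 semitones down from Bb3 (the size of a diminished twelfth) reaches E2.

E2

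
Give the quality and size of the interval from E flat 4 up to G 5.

major tenth

E to G spans three letter names (E-F-G), plus an octave, so the interval is some kind of tenth.
Eb4 to G5 is 16 semitones, matching the major tenth exactly, so the quality is major.
(Equivalently, a compound major third: a major third plus an octave.)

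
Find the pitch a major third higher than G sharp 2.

B sharp 2

Three letter names up from G: B.
A major third is 4 semitones; 4 semitones up from G#2 gives B#2.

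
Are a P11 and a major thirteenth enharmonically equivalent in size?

No

17 semitones (perfect eleventh) vs 21 semitones (major thirteenth): not equal.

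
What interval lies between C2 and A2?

major sixth

C to A spans six letter names (C-D-E-F-G-A) — that makes it a sixth of some quality.
Counting semitones, C2→A2 is 9, which is the major sixth.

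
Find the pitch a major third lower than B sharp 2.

Three letter names down from B: G.
A major third is 4 semitones; 4 semitones down from B#2 gives G#2.

G sharp 2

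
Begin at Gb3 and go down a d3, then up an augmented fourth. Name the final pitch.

A#3

Down a diminished third from Gb3: E3 (2 semitones down).
An augmented fourth up from E3 is A#3.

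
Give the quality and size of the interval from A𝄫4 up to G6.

A to G spans seven letter names (A-B-C-D-E-F-G), plus an octave: a fourteenth.
A major fourteenth would be 23 semitones; Abb4 to G6 is 24, one semitone wider, so the interval is augmented.
(Equivalently, a compound augmented seventh: an augmented seventh plus an octave.)

augmented fourteenth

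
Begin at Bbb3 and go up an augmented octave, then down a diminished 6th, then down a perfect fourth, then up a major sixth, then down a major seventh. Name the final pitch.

An augmented octave up from Bbb3 is Bb4.
A diminished sixth down from Bb4 is D#4.
Down a perfect fourth from D#4: A#3 (5 semitones down).
Up a major sixth from A#3: F##4 (9 semitones up).
F##4 down a major seventh → G#3 (11 semitones).

G#3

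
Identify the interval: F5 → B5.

F to B spans four letter names (F-G-A-B), so the interval is some kind of fourth.
F5 to B5 spans 6 semitones — one semitone wider than the perfect fourth (5) — giving an augmented fourth.

augmented 4th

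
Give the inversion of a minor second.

Interval numbers invert to sum to nine: 2 + 7 = 9, so a second inverts to a seventh.
And minor becomes major under inversion, so we get a major seventh.

major seventh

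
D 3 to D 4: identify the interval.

P8

D to D is the same letter name, plus an octave, so the interval is some kind of octave.
D3 to D4 is 12 semitones, matching the perfect octave exactly, so the quality is perfect.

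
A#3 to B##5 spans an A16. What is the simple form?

Each octave removed subtracts seven from the number: 16 − 14 = 2.
That makes an augmented sixteenth a compound augmented second — 2 octaves plus an augmented second.

augmented second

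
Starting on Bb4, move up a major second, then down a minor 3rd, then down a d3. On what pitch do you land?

F##4

Up a major second from Bb4: C5 (2 semitones up).
Down a minor third from C5: A4 (3 semitones down).
Down a diminished third from A4: F##4 (2 semitones down).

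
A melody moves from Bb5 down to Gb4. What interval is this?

major tenth

Descending from Bb5 to Gb4 is the same interval as ascending Gb4 to Bb5.
G to B spans three letter names (G-A-B), plus an octave, so the interval is some kind of tenth.
The major tenth spans 16 semitones, and Gb4 to Bb5 is exactly 16 semitones — so this is a major tenth.
(Equivalently, a compound major third: a major third plus an octave.)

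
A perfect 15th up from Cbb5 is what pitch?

Cbb7

For a fifteenth the letter name doesn't change: still C, two octaves up.
A perfect fifteenth spans 24 semitones, so from Cbb5 the target pitch is Cbb7.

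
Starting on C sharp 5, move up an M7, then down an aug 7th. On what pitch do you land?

C 5

C#5 up a major seventh → B#5 (11 semitones).
B#5 down an augmented seventh → C5 (12 semitones).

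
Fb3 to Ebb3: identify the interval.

Descending from Fb3 to Ebb3 is the same interval as ascending Ebb3 to Fb3.
E to F spans two letter names (E-F) — that makes it a second of some quality.
Counting semitones, Ebb3→Fb3 is 2, which is the major second.

major second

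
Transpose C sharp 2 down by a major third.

The third takes the letter from C down to A.
A major third is 4 semitones; 4 semitones down from C#2 gives A1.

A 1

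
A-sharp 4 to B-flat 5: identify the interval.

diminished ninth

A to B spans two letter names (A-B), plus an octave — that makes it a ninth of some quality.
A#4 to Bb5 spans 12 semitones — two semitones narrower than the major ninth (14) — giving a diminished ninth.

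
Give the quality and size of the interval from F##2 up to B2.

F to B spans four letter names (F-G-A-B) — that makes it a fourth of some quality.
F##2 to B2 spans 4 semitones — one semitone narrower than the perfect fourth (5) — giving a diminished fourth.

diminished 4th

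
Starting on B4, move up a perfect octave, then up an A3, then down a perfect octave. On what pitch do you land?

D##5

Up a perfect octave from B4: B5 (12 semitones up).
B5 up an augmented third → D##6 (5 semitones).
A perfect octave down from D##6 is D##5.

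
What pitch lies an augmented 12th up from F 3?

Five letters up from F (plus an octave) reaches C.
An augmented twelfth is 20 semitones; 20 semitones up from F3 gives C#5.

C-sharp 5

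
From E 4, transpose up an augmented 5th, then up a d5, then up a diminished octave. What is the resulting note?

F 6

Up an augmented fifth from E4: B#4 (8 semitones up).
B#4 up a diminished fifth → F#5 (6 semitones).
F#5 up a diminished octave → F6 (11 semitones).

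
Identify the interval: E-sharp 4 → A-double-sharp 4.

E to A spans four letter names (E-F-G-A): a fourth.
E#4 to A##4 spans 6 semitones — one semitone wider than the perfect fourth (5) — giving an augmented fourth.

augmented fourth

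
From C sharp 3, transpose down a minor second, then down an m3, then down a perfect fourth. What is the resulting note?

D double-sharp 2

C#3 down a minor second → B#2 (1 semitone).
Down a minor third from B#2: G##2 (3 semitones down).
G##2 down a perfect fourth → D##2 (5 semitones).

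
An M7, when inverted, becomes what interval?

The rule of nine gives the new number: 9 − 7 = 2, so a seventh becomes a second.
The quality also flips — major becomes minor — giving a minor second.

minor 2nd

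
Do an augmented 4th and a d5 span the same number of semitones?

Yes

Both span 6 semitones: an augmented fourth and a diminished fifth are the same chromatic distance.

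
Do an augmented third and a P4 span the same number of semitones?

Yes

An augmented third = 5 semitones = a perfect fourth; enharmonically equal.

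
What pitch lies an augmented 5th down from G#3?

C3

The fifth takes the letter from G down to C.
An augmented fifth spans 8 semitones, so from G#3 the target pitch is C3.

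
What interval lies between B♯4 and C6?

d9

B to C spans two letter names (B-C), plus an octave: a ninth.
The major ninth is 14 semitones; here we have 12, two semitones narrower: diminished.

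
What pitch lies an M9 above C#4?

D#5

Counting two letter names plus an octave up from C lands on D.
Moving 14 semitones up from C#4 (the size of a major ninth) reaches D#5.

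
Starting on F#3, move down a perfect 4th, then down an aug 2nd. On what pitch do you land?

A perfect fourth down from F#3 is C#3.
C#3 down an augmented second → Bb2 (3 semitones).

Bb2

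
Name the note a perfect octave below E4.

E3

For an octave the letter name doesn't change: still E, an octave down.
A perfect octave spans 12 semitones, so from E4 the target pitch is E3.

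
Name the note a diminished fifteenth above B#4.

B6

A fifteenth keeps the letter name B, two octaves up from B.
A diminished fifteenth spans 23 semitones, so from B#4 the target pitch is B6.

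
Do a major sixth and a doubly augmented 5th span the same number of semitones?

Both span 9 semitones: a major sixth and a doubly augmented fifth are the same chromatic distance.

Yes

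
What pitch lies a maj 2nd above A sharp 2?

B sharp 2

Counting two letter names up from A lands on B.
Moving 2 semitones up from A#2 (the size of a major second) reaches B#2.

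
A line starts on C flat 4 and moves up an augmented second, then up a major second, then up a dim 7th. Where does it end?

Up an augmented second from Cb4: D4 (3 semitones up).
A major second up from D4 is E4.
E4 up a diminished seventh → Db5 (9 semitones).

D flat 5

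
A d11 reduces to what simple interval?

Take out an octave (7 from the number): 11 − 7 = 4.
That makes a diminished eleventh a compound diminished fourth — an octave plus a diminished fourth.

diminished fourth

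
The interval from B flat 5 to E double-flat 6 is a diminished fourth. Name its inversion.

augmented fifth

Inverted interval numbers add to nine, so a fourth pairs with a fifth (4 + 5 = 9).
The quality also flips — diminished becomes augmented — giving an augmented fifth.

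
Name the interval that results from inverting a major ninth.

First reduce the compound major ninth to its simple form, a major second.
Inverted interval numbers add to nine, so a second pairs with a seventh (2 + 7 = 9).
And major becomes minor under inversion, so we get a minor seventh.

m7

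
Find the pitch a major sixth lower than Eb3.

The sixth takes the letter from E down to G.
A major sixth spans 9 semitones, so from Eb3 the target pitch is Gb2.

Gb2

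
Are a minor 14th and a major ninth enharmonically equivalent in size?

A minor fourteenth spans 22 semitones; a major ninth spans 14 semitones. They differ by 8.

No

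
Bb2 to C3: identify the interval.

B to C spans two letter names (B-C) — that makes it a second of some quality.
Counting semitones, Bb2→C3 is 2, which is the major second.

major 2nd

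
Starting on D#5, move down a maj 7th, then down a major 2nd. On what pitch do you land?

D4

A major seventh down from D#5 is E4.
E4 down a major second → D4 (2 semitones).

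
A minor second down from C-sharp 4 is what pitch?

B-sharp 3

Two letter names down from C: B.
A minor second is 1 semitone; 1 semitone down from C#4 gives B#3.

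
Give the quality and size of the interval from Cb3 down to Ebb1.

major thirteenth

Descending from Cb3 to Ebb1 is the same interval as ascending Ebb1 to Cb3.
E to C spans six letter names (E-F-G-A-B-C), plus an octave: a thirteenth.
Ebb1 to Cb3 is 21 semitones, matching the major thirteenth exactly, so the quality is major.
(Equivalently, a compound major sixth: a major sixth plus an octave.)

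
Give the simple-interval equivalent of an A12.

A5

Each octave removed subtracts seven from the number: 12 − 7 = 5.
Quality carries through unchanged, so the simple form is an augmented fifth.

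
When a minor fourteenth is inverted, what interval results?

First reduce the compound minor fourteenth to its simple form, a minor seventh.
The rule of nine gives the new number: 9 − 7 = 2, so a seventh becomes a second.
And minor becomes major under inversion, so we get a major second.

major 2nd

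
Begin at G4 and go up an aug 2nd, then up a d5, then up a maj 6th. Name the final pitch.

C#6

G4 up an augmented second → A#4 (3 semitones).
A#4 up a diminished fifth → E5 (6 semitones).
Up a major sixth from E5: C#6 (9 semitones up).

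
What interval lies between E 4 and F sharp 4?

M2

E to F spans two letter names (E-F) — that makes it a second of some quality.
E4 to F#4 is 2 semitones, matching the major second exactly, so the quality is major.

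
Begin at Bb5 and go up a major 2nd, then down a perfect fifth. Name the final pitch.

F5

Bb5 up a major second → C6 (2 semitones).
C6 down a perfect fifth → F5 (7 semitones).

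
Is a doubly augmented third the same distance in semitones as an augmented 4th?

Yes

Both span 6 semitones: a doubly augmented third and an augmented fourth are the same chromatic distance.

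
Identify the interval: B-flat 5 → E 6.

augmented fourth

B to E spans four letter names (B-C-D-E): a fourth.
A perfect fourth would be 5 semitones; Bb5 to E6 is 6, one semitone wider, so the interval is augmented.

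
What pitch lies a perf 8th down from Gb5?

For an octave the letter name doesn't change: still G, an octave down.
Moving 12 semitones down from Gb5 (the size of a perfect octave) reaches Gb4.

Gb4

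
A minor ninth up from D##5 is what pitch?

E#6

Counting two letter names plus an octave up from D lands on E.
Moving 13 semitones up from D##5 (the size of a minor ninth) reaches E#6.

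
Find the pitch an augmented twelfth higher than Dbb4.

Counting five letter names plus an octave up from D lands on A.
An augmented twelfth spans 20 semitones, so from Dbb4 the target pitch is Ab5.

Ab5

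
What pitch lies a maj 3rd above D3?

F#3

The third takes the letter from D up to F.
A major third is 4 semitones; 4 semitones up from D3 gives F#3.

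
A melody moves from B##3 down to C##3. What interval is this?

M7

Descending from B##3 to C##3 is the same interval as ascending C##3 to B##3.
C to B spans seven letter names (C-D-E-F-G-A-B): a seventh.
The major seventh spans 11 semitones, and C##3 to B##3 is exactly 11 semitones — so this is a major seventh.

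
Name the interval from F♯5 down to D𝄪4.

Descending from F#5 to D##4 is the same interval as ascending D##4 to F#5.
D to F spans three letter names (D-E-F), plus an octave — that makes it a tenth of some quality.
A major tenth would be 16 semitones; D##4 to F#5 is 14, two semitones narrower, so the interval is diminished.
(Equivalently, a compound diminished third: a diminished third plus an octave.)

diminished tenth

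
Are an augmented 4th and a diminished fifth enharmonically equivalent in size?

Both span 6 semitones: an augmented fourth and a diminished fifth are the same chromatic distance.

Yes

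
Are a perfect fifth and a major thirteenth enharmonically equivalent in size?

A perfect fifth spans 7 semitones; a major thirteenth spans 21 semitones. They differ by 14.

No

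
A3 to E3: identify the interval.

perfect 4th

Descending from A3 to E3 is the same interval as ascending E3 to A3.
E to A spans four letter names (E-F-G-A): a fourth.
Counting semitones, E3→A3 is 5, which is the perfect fourth.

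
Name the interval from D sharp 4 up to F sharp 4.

D to F spans three letter names (D-E-F) — that makes it a third of some quality.
A major third would be 4 semitones, but D#4 to F#4 is 3 — one semitone narrower, making it a minor third.

m3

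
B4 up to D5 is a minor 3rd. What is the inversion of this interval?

Inverted interval numbers add to nine, so a third pairs with a sixth (3 + 6 = 9).
The quality also flips — minor becomes major — giving a major sixth.

major sixth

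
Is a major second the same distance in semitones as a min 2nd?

2 semitones (major second) vs 1 semitone (minor second): not equal.

No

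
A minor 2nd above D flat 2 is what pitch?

The second takes the letter from D up to E.
A minor second is 1 semitone; 1 semitone up from Db2 gives Ebb2.

E double-flat 2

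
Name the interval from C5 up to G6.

perfect 12th

C to G spans five letter names (C-D-E-F-G), plus an octave: a twelfth.
Counting semitones, C5→G6 is 19, which is the perfect twelfth.
(Equivalently, a compound perfect fifth: a perfect fifth plus an octave.)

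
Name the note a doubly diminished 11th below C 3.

The eleventh's letter: C down four letter names plus an octave → G.
A doubly diminished eleventh spans 15 semitones, so from C3 the target pitch is G##1.

G double-sharp 1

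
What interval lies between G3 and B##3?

doubly augmented third

G to B spans three letter names (G-A-B), so the interval is some kind of third.
The major third is 4 semitones; here we have 6, two semitones wider: doubly augmented.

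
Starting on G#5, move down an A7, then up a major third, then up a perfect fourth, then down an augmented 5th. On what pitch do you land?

Bbb4

An augmented seventh down from G#5 is Ab4.
Ab4 up a major third → C5 (4 semitones).
Up a perfect fourth from C5: F5 (5 semitones up).
F5 down an augmented fifth → Bbb4 (8 semitones).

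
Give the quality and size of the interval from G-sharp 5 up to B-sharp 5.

M3

G to B spans three letter names (G-A-B), so the interval is some kind of third.
Counting semitones, G#5→B#5 is 4, which is the major third.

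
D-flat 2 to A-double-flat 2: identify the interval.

D to A spans five letter names (D-E-F-G-A), so the interval is some kind of fifth.
A perfect fifth would be 7 semitones; Db2 to Abb2 is 6, one semitone narrower, so the interval is diminished.

diminished fifth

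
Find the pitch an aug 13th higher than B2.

G##4

Six letters up from B (plus an octave) reaches G.
Moving 22 semitones up from B2 (the size of an augmented thirteenth) reaches G##4.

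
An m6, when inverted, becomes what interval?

Interval numbers invert to sum to nine: 6 + 3 = 9, so a sixth inverts to a third.
And minor becomes major under inversion, so we get a major third.

major third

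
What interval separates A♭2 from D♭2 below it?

Descending from Ab2 to Db2 is the same interval as ascending Db2 to Ab2.
D to A spans five letter names (D-E-F-G-A) — that makes it a fifth of some quality.
The perfect fifth spans 7 semitones, and Db2 to Ab2 is exactly 7 semitones — so this is a perfect fifth.

P5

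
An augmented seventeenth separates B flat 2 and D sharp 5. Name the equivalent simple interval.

A3

Take out 2 octaves (14 from the number): 17 − 14 = 3.
Quality carries through unchanged, so the simple form is an augmented third.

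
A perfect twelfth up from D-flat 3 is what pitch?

A-flat 4

The twelfth's letter: D up five letter names plus an octave → A.
A perfect twelfth spans 19 semitones, so from Db3 the target pitch is Ab4.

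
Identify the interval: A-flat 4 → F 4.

Descending from Ab4 to F4 is the same interval as ascending F4 to Ab4.
F to A spans three letter names (F-G-A) — that makes it a third of some quality.
F4 to Ab4 is 3 semitones, a half step short of the major third (4), so this is minor.

m3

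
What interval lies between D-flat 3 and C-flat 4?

D to C spans seven letter names (D-E-F-G-A-B-C), so the interval is some kind of seventh.
A major seventh would be 11 semitones, but Db3 to Cb4 is 10 — one semitone narrower, making it a minor seventh.

minor seventh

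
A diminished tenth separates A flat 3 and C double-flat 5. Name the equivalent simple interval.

Each octave removed subtracts seven from the number: 10 − 7 = 3.
So a diminished tenth is an octave plus a diminished third. The quality is unchanged.

d3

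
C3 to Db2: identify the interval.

Descending from C3 to Db2 is the same interval as ascending Db2 to C3.
D to C spans seven letter names (D-E-F-G-A-B-C): a seventh.
The major seventh spans 11 semitones, and Db2 to C3 is exactly 11 semitones — so this is a major seventh.

M7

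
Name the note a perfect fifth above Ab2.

Five letter names up from A: E.
A perfect fifth spans 7 semitones, so from Ab2 the target pitch is Eb3.

Eb3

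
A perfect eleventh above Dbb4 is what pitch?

Four letters up from D (plus an octave) reaches G.
Moving 17 semitones up from Dbb4 (the size of a perfect eleventh) reaches Gbb5.

Gbb5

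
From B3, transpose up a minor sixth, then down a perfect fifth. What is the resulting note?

C4

B3 up a minor sixth → G4 (8 semitones).
A perfect fifth down from G4 is C4.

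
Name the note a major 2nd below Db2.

Counting two letter names down from D lands on C.
Moving 2 semitones down from Db2 (the size of a major second) reaches Cb2.

Cb2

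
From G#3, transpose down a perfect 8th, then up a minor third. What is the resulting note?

G#3 down a perfect octave → G#2 (12 semitones).
A minor third up from G#2 is B2.

B2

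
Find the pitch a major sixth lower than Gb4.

Bbb3

Counting six letter names down from G lands on B.
Moving 9 semitones down from Gb4 (the size of a major sixth) reaches Bbb3.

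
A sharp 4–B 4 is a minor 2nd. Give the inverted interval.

M7

Inverted interval numbers add to nine, so a second pairs with a seventh (2 + 7 = 9).
And minor becomes major under inversion, so we get a major seventh.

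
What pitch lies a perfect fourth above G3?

C4

The fourth takes the letter from G up to C.
A perfect fourth spans 5 semitones, so from G3 the target pitch is C4.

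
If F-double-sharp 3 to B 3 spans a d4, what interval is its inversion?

Interval numbers invert to sum to nine: 4 + 5 = 9, so a fourth inverts to a fifth.
The quality also flips — diminished becomes augmented — giving an augmented fifth.

augmented 5th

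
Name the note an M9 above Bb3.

The ninth's letter: B up two letter names plus an octave → C.
Moving 14 semitones up from Bb3 (the size of a major ninth) reaches C5.

C5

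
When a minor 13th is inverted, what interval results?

major 3rd

First reduce the compound minor thirteenth to its simple form, a minor sixth.
Interval numbers invert to sum to nine: 6 + 3 = 9, so a sixth inverts to a third.
Quality inverts too: minor becomes major. That makes the inversion a major third.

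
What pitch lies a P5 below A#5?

D#5

Five letter names down from A: D.
A perfect fifth spans 7 semitones, so from A#5 the target pitch is D#5.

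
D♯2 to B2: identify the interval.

D to B spans six letter names (D-E-F-G-A-B): a sixth.
A major sixth would be 9 semitones, but D#2 to B2 is 8 — one semitone narrower, making it a minor sixth.

minor sixth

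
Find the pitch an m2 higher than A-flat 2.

Counting two letter names up from A lands on B.
A minor second spans 1 semitone, so from Ab2 the target pitch is Bbb2.

B-double-flat 2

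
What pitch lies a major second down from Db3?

Cb3

The second takes the letter from D down to C.
A major second spans 2 semitones, so from Db3 the target pitch is Cb3.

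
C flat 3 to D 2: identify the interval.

d7

Descending from Cb3 to D2 is the same interval as ascending D2 to Cb3.
D to C spans seven letter names (D-E-F-G-A-B-C): a seventh.
The major seventh is 11 semitones; here we have 9, two semitones narrower: diminished.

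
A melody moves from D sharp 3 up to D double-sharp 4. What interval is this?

D to D is the same letter name, plus an octave: an octave.
A perfect octave would be 12 semitones; D#3 to D##4 is 13, one semitone wider, so the interval is augmented.

augmented octave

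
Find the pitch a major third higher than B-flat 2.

The third takes the letter from B up to D.
Moving 4 semitones up from Bb2 (the size of a major third) reaches D3.

D 3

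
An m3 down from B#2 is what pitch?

G##2

Three letter names down from B: G.
Moving 3 semitones down from B#2 (the size of a minor third) reaches G##2.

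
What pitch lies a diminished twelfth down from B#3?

Counting five letter names plus an octave down from B lands on E.
Moving 18 semitones down from B#3 (the size of a diminished twelfth) reaches E##2.

E##2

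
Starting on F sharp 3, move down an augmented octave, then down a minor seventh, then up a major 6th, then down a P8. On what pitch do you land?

Down an augmented octave from F#3: F2 (13 semitones down).
F2 down a minor seventh → G1 (10 semitones).
A major sixth up from G1 is E2.
Down a perfect octave from E2: E1 (12 semitones down).

E 1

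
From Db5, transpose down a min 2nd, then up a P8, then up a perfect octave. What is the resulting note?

C7

A minor second down from Db5 is C5.
A perfect octave up from C5 is C6.
C6 up a perfect octave → C7 (12 semitones).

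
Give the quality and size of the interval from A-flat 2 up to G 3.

major seventh

A to G spans seven letter names (A-B-C-D-E-F-G), so the interval is some kind of seventh.
The major seventh spans 11 semitones, and Ab2 to G3 is exactly 11 semitones — so this is a major seventh.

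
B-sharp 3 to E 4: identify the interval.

B to E spans four letter names (B-C-D-E): a fourth.
A perfect fourth would be 5 semitones; B#3 to E4 is 4, one semitone narrower, so the interval is diminished.

diminished 4th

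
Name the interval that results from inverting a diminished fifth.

The rule of nine gives the new number: 9 − 5 = 4, so a fifth becomes a fourth.
Quality inverts too: diminished becomes augmented. That makes the inversion an augmented fourth.

A4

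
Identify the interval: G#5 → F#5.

Descending from G#5 to F#5 is the same interval as ascending F#5 to G#5.
F to G spans two letter names (F-G) — that makes it a second of some quality.
The major second spans 2 semitones, and F#5 to G#5 is exactly 2 semitones — so this is a major second.

major second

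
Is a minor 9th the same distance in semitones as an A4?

No

A minor ninth is 13 semitones but an augmented fourth is 6 semitones — different sizes.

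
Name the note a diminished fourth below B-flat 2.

Counting four letter names down from B lands on F.
A diminished fourth spans 4 semitones, so from Bb2 the target pitch is F#2.

F-sharp 2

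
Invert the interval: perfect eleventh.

First reduce the compound perfect eleventh to its simple form, a perfect fourth.
The rule of nine gives the new number: 9 − 4 = 5, so a fourth becomes a fifth.
And perfect stays perfect under inversion, so we get a perfect fifth.

P5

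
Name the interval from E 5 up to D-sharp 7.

major fourteenth

E to D spans seven letter names (E-F-G-A-B-C-D), plus an octave, so the interval is some kind of fourteenth.
The major fourteenth spans 23 semitones, and E5 to D#7 is exactly 23 semitones — so this is a major fourteenth.
(Equivalently, a compound major seventh: a major seventh plus an octave.)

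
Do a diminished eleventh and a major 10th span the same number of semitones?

Both span 16 semitones: a diminished eleventh and a major tenth are the same chromatic distance.

Yes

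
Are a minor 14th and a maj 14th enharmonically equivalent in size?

No

A minor fourteenth is 22 semitones but a major fourteenth is 23 semitones — different sizes.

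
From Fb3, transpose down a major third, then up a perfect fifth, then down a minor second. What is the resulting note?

Gb3

A major third down from Fb3 is Dbb3.
Up a perfect fifth from Dbb3: Abb3 (7 semitones up).
Down a minor second from Abb3: Gb3 (1 semitone down).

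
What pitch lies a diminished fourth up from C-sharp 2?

The fourth takes the letter from C up to F.
A diminished fourth spans 4 semitones, so from C#2 the target pitch is F2.

F 2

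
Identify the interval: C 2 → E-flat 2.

minor third

C to E spans three letter names (C-D-E) — that makes it a third of some quality.
At 3 semitones, C2→Eb2 falls one short of a major third: minor.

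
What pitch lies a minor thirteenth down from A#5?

Counting six letter names plus an octave down from A lands on C.
Moving 20 semitones down from A#5 (the size of a minor thirteenth) reaches C##4.

C##4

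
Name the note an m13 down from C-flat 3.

Six letters down from C (plus an octave) reaches E.
A minor thirteenth spans 20 semitones, so from Cb3 the target pitch is Eb1.

E-flat 1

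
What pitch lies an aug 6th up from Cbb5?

Ab5

The sixth takes the letter from C up to A.
Moving 10 semitones up from Cbb5 (the size of an augmented sixth) reaches Ab5.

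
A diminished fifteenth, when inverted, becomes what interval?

First reduce the compound diminished fifteenth to its simple form, a diminished octave.
Interval numbers invert to sum to nine: 8 + 1 = 9, so an octave inverts to a unison.
Quality inverts too: diminished becomes augmented. That makes the inversion an augmented unison.

augmented 1st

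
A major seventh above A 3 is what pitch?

G-sharp 4

Seven letter names up from A: G.
A major seventh spans 11 semitones, so from A3 the target pitch is G#4.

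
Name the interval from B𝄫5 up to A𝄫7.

B to A spans seven letter names (B-C-D-E-F-G-A), plus an octave — that makes it a fourteenth of some quality.
A major fourteenth would be 23 semitones, but Bbb5 to Abb7 is 22 — one semitone narrower, making it a minor fourteenth.
(Equivalently, a compound minor seventh: a minor seventh plus an octave.)

m14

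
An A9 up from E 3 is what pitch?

F double-sharp 4

Counting two letter names plus an octave up from E lands on F.
An augmented ninth spans 15 semitones, so from E3 the target pitch is F##4.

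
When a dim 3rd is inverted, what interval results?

A6

Interval numbers invert to sum to nine: 3 + 6 = 9, so a third inverts to a sixth.
The quality also flips — diminished becomes augmented — giving an augmented sixth.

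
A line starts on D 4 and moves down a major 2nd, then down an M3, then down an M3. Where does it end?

F flat 3

A major second down from D4 is C4.
A major third down from C4 is Ab3.
Down a major third from Ab3: Fb3 (4 semitones down).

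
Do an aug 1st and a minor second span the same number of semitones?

Yes

An augmented unison = 1 semitone = a minor second; enharmonically equal.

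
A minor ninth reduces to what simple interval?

Take out an octave (7 from the number): 9 − 7 = 2.
Quality carries through unchanged, so the simple form is a minor second.

minor 2nd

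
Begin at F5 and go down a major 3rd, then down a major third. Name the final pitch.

Bbb4

A major third down from F5 is Db5.
Down a major third from Db5: Bbb4 (4 semitones down).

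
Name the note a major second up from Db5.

The second takes the letter from D up to E.
A major second spans 2 semitones, so from Db5 the target pitch is Eb5.

Eb5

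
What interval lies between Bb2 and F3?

B to F spans five letter names (B-C-D-E-F), so the interval is some kind of fifth.
Bb2 to F3 is 7 semitones, matching the perfect fifth exactly, so the quality is perfect.

perfect 5th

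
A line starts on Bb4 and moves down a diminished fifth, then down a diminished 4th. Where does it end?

B#3

Bb4 down a diminished fifth → E4 (6 semitones).
E4 down a diminished fourth → B#3 (4 semitones).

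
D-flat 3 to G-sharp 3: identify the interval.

AA4

D to G spans four letter names (D-E-F-G) — that makes it a fourth of some quality.
Db3 to G#3 spans 7 semitones — two semitones wider than the perfect fourth (5) — giving a doubly augmented fourth.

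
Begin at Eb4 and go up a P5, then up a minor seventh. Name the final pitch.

Up a perfect fifth from Eb4: Bb4 (7 semitones up).
Up a minor seventh from Bb4: Ab5 (10 semitones up).

Ab5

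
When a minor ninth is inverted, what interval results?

First reduce the compound minor ninth to its simple form, a minor second.
The rule of nine gives the new number: 9 − 2 = 7, so a second becomes a seventh.
And minor becomes major under inversion, so we get a major seventh.

M7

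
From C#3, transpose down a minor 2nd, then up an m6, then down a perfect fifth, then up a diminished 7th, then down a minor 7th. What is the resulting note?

A minor second down from C#3 is B#2.
A minor sixth up from B#2 is G#3.
A perfect fifth down from G#3 is C#3.
Up a diminished seventh from C#3: Bb3 (9 semitones up).
A minor seventh down from Bb3 is C3.

C3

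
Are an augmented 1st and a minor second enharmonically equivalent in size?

Yes

An augmented unison = 1 semitone = a minor second; enharmonically equal.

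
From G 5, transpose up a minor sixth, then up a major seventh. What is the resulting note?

G5 up a minor sixth → Eb6 (8 semitones).
Up a major seventh from Eb6: D7 (11 semitones up).

D 7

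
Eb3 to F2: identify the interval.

Descending from Eb3 to F2 is the same interval as ascending F2 to Eb3.
F to E spans seven letter names (F-G-A-B-C-D-E): a seventh.
At 10 semitones, F2→Eb3 falls one short of a major seventh: minor.

m7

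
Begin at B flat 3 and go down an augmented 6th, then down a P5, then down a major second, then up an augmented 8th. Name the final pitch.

Bb3 down an augmented sixth → Dbb3 (10 semitones).
A perfect fifth down from Dbb3 is Gbb2.
A major second down from Gbb2 is Fbb2.
Up an augmented octave from Fbb2: Fb3 (13 semitones up).

F flat 3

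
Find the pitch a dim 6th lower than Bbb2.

Counting six letter names down from B lands on D.
Moving 7 semitones down from Bbb2 (the size of a diminished sixth) reaches D2.

D2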